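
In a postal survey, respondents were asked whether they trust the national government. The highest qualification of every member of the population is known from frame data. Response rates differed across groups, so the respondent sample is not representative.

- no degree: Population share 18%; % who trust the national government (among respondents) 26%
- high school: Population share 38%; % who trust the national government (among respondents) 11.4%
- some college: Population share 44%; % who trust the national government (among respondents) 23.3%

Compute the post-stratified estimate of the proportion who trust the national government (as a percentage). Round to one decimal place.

Weight each group's respondent value by its population share:
  no degree: 0.18 × 26 = 4.68
  high school: 0.38 × 11.4 = 4.332
  some college: 0.44 × 23.3 = 10.252
Post-stratified estimate = 19.264 → 19.3%.

19.3%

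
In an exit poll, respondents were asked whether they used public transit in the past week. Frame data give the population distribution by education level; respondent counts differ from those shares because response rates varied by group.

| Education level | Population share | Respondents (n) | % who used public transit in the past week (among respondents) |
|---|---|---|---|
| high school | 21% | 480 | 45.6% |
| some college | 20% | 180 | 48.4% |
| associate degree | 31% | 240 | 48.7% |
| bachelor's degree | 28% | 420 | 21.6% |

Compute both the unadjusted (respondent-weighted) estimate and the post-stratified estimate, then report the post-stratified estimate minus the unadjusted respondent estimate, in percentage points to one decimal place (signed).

Without adjustment, the pooled respondent share is:
  (480/1320)×45.6 + (180/1320)×48.4 + (240/1320)×48.7 + (420/1320)×21.6 = 38.9091%
Reweighting by population education level shares:
  0.21×45.6 + 0.2×48.4 + 0.31×48.7 + 0.28×21.6 = 40.401%
Difference = 40.401 − 38.9091 = 1.4919 pp.

+1.5 percentage points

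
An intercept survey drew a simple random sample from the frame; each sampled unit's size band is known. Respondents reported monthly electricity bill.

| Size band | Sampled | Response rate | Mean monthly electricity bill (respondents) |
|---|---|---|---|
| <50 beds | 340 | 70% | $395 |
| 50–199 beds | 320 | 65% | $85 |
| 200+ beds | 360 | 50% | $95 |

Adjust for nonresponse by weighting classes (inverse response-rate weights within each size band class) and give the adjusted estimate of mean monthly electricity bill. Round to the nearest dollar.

$192

With weight = n_sampled/n_responded per class, the weighted class total is n_sampled:
  <50 beds: 340 × 395 = 134,300
  50–199 beds: 320 × 85 = 27,200
  200+ beds: 360 × 95 = 34,200
Adjusted estimate = 195,700 / 1,020 = 191.863 → $192.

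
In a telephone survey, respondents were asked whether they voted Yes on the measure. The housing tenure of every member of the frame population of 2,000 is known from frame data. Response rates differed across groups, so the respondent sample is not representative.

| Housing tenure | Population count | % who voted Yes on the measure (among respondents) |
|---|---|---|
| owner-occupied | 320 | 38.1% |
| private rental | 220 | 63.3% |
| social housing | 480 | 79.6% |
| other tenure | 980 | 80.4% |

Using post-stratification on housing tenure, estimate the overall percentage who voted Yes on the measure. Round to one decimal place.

Weight each group's respondent value by its population share:
  owner-occupied: (320/2,000) × 38.1 = 6.096
  private rental: (220/2,000) × 63.3 = 6.963
  social housing: (480/2,000) × 79.6 = 19.104
  other tenure: (980/2,000) × 80.4 = 39.396
Post-stratified estimate = 71.559 → 71.6%.

71.6%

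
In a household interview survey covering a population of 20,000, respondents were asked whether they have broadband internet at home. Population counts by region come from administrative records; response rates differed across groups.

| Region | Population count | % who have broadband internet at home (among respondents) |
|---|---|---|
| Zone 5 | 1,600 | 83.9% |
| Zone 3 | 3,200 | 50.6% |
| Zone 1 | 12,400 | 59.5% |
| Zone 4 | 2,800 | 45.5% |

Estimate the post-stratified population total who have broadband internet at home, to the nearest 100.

Each cell contributes its population count × the respondent rate:
  Zone 5: 1,600 × 83.9% = 1342.4
  Zone 3: 3,200 × 50.6% = 1619.2
  Zone 1: 12,400 × 59.5% = 7378
  Zone 4: 2,800 × 45.5% = 1274
Estimated total = 11613.6 → 11,600.

11,600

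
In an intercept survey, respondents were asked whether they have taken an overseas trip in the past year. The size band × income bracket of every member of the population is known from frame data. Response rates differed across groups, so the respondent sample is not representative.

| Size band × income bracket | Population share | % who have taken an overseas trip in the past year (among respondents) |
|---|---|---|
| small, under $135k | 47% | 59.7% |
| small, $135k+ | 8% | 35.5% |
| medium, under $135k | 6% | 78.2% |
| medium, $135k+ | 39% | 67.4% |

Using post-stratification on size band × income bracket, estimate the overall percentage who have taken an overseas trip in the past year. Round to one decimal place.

61.9%

Post-stratification weights by population share, not respondent share:
  small, under $135k: 0.47 × 59.7 = 28.059
  small, $135k+: 0.08 × 35.5 = 2.84
  medium, under $135k: 0.06 × 78.2 = 4.692
  medium, $135k+: 0.39 × 67.4 = 26.286
Post-stratified estimate = 61.877 → 61.9%.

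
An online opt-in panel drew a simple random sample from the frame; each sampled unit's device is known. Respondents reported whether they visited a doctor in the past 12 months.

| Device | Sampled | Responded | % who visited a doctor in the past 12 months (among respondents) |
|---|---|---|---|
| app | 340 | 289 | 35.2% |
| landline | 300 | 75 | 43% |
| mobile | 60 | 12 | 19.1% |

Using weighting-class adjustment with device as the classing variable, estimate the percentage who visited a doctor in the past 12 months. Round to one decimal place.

Response rates by class: app 289/340 = 85%, landline 75/300 = 25%, mobile 12/60 = 20%.
Each respondent's weight = sampled/responded in their class; summing within a class gives n_sampled, so:
  app: 340 × 35.2 = 11968
  landline: 300 × 43 = 12,900
  mobile: 60 × 19.1 = 1146
Adjusted estimate = 26,014 / 700 = 37.1629 → 37.2%.

37.2%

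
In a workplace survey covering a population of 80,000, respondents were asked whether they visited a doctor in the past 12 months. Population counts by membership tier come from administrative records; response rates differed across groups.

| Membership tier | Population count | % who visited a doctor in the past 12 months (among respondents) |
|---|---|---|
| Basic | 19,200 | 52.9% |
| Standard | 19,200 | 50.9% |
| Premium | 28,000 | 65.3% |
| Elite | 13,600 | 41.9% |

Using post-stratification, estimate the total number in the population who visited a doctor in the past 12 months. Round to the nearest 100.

Apply each group's respondent rate to its population count:
  Basic: 19,200 × 52.9% = 10156.8
  Standard: 19,200 × 50.9% = 9772.8
  Premium: 28,000 × 65.3% = 18,284
  Elite: 13,600 × 41.9% = 5698.4
Estimated total = 43,912 → 43,900.

43,900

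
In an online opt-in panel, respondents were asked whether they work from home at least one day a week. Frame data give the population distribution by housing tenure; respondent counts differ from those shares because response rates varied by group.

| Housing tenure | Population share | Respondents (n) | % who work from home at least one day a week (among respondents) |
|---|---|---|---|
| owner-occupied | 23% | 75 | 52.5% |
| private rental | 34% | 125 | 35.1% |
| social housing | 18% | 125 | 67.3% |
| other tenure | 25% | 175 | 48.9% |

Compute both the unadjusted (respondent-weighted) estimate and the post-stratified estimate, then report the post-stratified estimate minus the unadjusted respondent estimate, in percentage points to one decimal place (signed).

Unadjusted (pooled respondent) estimate weights by respondent counts:
  (75/500)×52.5 + (125/500)×35.1 + (125/500)×67.3 + (175/500)×48.9 = 50.59%
Post-stratified estimate weights by population shares:
  0.23×52.5 + 0.34×35.1 + 0.18×67.3 + 0.25×48.9 = 48.348%
Difference = 48.348 − 50.59 = -2.242 pp.

-2.2 percentage points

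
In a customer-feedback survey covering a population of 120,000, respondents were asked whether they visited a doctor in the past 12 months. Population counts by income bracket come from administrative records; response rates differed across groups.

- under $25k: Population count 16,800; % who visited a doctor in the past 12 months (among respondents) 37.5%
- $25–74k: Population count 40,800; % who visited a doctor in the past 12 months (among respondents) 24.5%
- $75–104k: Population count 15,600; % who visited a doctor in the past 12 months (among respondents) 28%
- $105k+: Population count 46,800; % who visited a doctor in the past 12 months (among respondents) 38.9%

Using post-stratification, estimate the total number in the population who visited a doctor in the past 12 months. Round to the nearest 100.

Apply each group's respondent rate to its population count:
  under $25k: 16,800 × 37.5% = 6300
  $25–74k: 40,800 × 24.5% = 9996
  $75–104k: 15,600 × 28% = 4368
  $105k+: 46,800 × 38.9% = 18205.2
Estimated total = 38869.2 → 38,900.

38,900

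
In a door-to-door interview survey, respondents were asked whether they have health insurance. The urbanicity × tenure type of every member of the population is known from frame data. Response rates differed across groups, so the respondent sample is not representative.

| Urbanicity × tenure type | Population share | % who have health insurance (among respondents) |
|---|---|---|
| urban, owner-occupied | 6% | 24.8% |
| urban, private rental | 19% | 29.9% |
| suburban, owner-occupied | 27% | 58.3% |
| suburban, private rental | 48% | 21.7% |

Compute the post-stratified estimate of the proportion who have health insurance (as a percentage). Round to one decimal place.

Each cell contributes population-share × respondent value:
  urban, owner-occupied: 0.06 × 24.8 = 1.488
  urban, private rental: 0.19 × 29.9 = 5.681
  suburban, owner-occupied: 0.27 × 58.3 = 15.741
  suburban, private rental: 0.48 × 21.7 = 10.416
Post-stratified estimate = 33.326 → 33.3%.

33.3%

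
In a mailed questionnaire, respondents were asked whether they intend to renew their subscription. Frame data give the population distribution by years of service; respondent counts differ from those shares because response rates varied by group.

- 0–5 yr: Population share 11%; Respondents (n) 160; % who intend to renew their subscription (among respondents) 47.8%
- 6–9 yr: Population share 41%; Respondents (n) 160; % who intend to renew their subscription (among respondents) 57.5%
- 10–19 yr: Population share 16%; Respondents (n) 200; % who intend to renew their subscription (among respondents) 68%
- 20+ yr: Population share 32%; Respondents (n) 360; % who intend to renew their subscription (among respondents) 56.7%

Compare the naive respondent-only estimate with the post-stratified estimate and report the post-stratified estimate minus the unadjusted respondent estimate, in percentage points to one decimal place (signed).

+0.1 percentage points

Naive respondent-only estimate (weights = respondent counts):
  (160/880)×47.8 + (160/880)×57.5 + (200/880)×68 + (360/880)×56.7 = 57.7955%
Post-stratified estimate weights by population shares:
  0.11×47.8 + 0.41×57.5 + 0.16×68 + 0.32×56.7 = 57.857%
Difference = 57.857 − 57.7955 = 0.0615 pp.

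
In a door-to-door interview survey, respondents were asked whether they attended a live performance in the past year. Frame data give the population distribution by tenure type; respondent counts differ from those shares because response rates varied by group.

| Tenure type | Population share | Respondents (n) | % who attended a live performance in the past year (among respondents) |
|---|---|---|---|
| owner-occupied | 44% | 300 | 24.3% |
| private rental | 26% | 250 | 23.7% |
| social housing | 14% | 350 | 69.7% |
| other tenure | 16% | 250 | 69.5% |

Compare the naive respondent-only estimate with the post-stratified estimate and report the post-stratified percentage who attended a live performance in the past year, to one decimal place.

Unadjusted (pooled respondent) estimate weights by respondent counts:
  (300/1150)×24.3 + (250/1150)×23.7 + (350/1150)×69.7 + (250/1150)×69.5 = 47.813%
Reweighting by population tenure type shares:
  0.44×24.3 + 0.26×23.7 + 0.14×69.7 + 0.16×69.5 = 37.732%

37.7%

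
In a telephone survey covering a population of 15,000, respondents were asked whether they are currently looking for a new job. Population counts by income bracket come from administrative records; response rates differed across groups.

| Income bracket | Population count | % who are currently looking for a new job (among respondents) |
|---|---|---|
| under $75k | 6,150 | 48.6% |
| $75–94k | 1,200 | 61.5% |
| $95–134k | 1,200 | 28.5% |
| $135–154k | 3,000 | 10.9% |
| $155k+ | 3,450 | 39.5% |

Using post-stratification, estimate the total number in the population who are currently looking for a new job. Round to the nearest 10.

Apply each group's respondent rate to its population count:
  under $75k: 6,150 × 48.6% = 2988.9
  $75–94k: 1,200 × 61.5% = 738
  $95–134k: 1,200 × 28.5% = 342
  $135–154k: 3,000 × 10.9% = 327
  $155k+: 3,450 × 39.5% = 1362.75
Estimated total = 5758.65 → 5,760.

5,760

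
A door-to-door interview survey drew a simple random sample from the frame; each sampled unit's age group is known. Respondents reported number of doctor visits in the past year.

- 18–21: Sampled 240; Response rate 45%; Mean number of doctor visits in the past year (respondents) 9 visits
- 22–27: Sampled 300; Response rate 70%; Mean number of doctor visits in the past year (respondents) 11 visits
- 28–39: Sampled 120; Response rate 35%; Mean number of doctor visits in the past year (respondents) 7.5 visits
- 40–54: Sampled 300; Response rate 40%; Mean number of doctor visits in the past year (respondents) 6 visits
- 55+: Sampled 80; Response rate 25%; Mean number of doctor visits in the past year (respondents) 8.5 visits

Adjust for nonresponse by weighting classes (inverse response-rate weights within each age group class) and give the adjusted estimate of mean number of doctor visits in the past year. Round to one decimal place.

8.5

Each respondent's weight = sampled/responded in their class; summing within a class gives n_sampled, so:
  18–21: 240 × 9 = 2160
  22–27: 300 × 11 = 3300
  28–39: 120 × 7.5 = 900
  40–54: 300 × 6 = 1800
  55+: 80 × 8.5 = 680
Adjusted estimate = 8840 / 1,040 = 8.5 → 8.5.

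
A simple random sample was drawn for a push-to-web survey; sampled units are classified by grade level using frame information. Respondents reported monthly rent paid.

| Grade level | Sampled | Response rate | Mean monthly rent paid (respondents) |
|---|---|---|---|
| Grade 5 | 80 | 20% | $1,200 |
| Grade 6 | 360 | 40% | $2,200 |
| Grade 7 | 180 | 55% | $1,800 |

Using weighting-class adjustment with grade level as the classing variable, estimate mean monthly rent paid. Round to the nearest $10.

Inverse-response-rate weighting restores each class to its sampled count, so class totals weight by n_sampled:
  Grade 5: 80 × 1200 = 96,000
  Grade 6: 360 × 2200 = 792,000
  Grade 7: 180 × 1800 = 324,000
Adjusted estimate = 1,212,000 / 620 = 1954.84 → $1,950.

$1,950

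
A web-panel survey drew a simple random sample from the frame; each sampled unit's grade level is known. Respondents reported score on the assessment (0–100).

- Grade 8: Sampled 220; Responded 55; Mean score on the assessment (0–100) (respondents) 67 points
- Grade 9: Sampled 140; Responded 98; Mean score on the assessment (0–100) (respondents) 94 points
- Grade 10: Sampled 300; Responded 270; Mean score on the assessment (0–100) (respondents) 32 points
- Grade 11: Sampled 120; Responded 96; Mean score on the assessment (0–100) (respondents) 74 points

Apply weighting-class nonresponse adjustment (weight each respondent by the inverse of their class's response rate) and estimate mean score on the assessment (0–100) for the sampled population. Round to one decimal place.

59.5

Class response rates: Grade 8 55/220 = 25%, Grade 9 98/140 = 70%, Grade 10 270/300 = 90%, Grade 11 96/120 = 80%.
Weighting each respondent by the inverse class response rate inflates each class back to its sampled size, so the class weight is n_sampled:
  Grade 8: 220 × 67 = 14,740
  Grade 9: 140 × 94 = 13,160
  Grade 10: 300 × 32 = 9600
  Grade 11: 120 × 74 = 8880
Adjusted estimate = 46,380 / 780 = 59.4615 → 59.5.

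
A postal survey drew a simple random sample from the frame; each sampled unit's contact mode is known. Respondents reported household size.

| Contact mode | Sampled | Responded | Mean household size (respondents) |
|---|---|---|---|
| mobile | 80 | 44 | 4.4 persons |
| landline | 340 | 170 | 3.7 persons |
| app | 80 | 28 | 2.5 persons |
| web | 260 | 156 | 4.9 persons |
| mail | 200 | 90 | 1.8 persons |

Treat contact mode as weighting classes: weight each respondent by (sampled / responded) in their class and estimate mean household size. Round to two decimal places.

Response rates by class: mobile 44/80 = 55%, landline 170/340 = 50%, app 28/80 = 35%, web 156/260 = 60%, mail 90/200 = 45%.
Weighting each respondent by the inverse class response rate inflates each class back to its sampled size, so the class weight is n_sampled:
  mobile: 80 × 4.4 = 352
  landline: 340 × 3.7 = 1258
  app: 80 × 2.5 = 200
  web: 260 × 4.9 = 1274
  mail: 200 × 1.8 = 360
Adjusted estimate = 3444 / 960 = 3.5875 → 3.59.

3.59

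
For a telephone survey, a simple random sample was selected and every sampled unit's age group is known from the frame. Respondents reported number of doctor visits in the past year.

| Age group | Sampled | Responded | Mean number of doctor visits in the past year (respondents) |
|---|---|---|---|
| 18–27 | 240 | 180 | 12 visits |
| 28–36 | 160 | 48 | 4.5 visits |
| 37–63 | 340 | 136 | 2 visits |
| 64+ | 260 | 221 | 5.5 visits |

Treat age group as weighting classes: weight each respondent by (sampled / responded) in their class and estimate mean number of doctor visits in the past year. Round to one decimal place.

5.7

Response rates by class: 18–27 180/240 = 75%, 28–36 48/160 = 30%, 37–63 136/340 = 40%, 64+ 221/260 = 85%.
Inverse-response-rate weighting restores each class to its sampled count, so class totals weight by n_sampled:
  18–27: 240 × 12 = 2880
  28–36: 160 × 4.5 = 720
  37–63: 340 × 2 = 680
  64+: 260 × 5.5 = 1430
Adjusted estimate = 5710 / 1,000 = 5.71 → 5.7.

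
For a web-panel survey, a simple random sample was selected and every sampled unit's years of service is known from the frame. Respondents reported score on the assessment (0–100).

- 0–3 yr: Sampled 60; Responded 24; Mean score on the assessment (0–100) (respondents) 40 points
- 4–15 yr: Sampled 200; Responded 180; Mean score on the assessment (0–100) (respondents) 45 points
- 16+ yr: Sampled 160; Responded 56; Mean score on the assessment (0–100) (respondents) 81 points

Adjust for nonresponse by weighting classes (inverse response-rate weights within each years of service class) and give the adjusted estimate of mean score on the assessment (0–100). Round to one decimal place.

Response rates by class: 0–3 yr 24/60 = 40%, 4–15 yr 180/200 = 90%, 16+ yr 56/160 = 35%.
Each respondent's weight = sampled/responded in their class; summing within a class gives n_sampled, so:
  0–3 yr: 60 × 40 = 2400
  4–15 yr: 200 × 45 = 9000
  16+ yr: 160 × 81 = 12,960
Adjusted estimate = 24,360 / 420 = 58 → 58.0.

58.0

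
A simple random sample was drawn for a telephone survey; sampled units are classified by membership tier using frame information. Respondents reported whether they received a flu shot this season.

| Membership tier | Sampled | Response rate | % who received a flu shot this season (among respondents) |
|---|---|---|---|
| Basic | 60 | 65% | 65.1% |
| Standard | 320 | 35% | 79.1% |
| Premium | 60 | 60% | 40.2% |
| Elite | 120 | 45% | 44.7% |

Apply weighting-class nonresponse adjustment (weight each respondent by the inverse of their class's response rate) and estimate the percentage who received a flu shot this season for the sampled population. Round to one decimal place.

66.1%

With weight = n_sampled/n_responded per class, the weighted class total is n_sampled:
  Basic: 60 × 65.1 = 3906
  Standard: 320 × 79.1 = 25,312
  Premium: 60 × 40.2 = 2412
  Elite: 120 × 44.7 = 5364
Adjusted estimate = 36,994 / 560 = 66.0607 → 66.1%.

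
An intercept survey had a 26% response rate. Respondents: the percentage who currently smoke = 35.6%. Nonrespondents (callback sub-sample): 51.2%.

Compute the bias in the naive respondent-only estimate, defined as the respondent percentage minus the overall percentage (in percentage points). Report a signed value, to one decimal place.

-11.5 percentage points

Nonresponse fraction = 1 − 0.26 = 0.74.
Bias = (nonresponse fraction) × (respondent percentage − nonrespondent percentage)
     = 0.74 × (35.6 − 51.2) = 0.74 × -15.6 = -11.544.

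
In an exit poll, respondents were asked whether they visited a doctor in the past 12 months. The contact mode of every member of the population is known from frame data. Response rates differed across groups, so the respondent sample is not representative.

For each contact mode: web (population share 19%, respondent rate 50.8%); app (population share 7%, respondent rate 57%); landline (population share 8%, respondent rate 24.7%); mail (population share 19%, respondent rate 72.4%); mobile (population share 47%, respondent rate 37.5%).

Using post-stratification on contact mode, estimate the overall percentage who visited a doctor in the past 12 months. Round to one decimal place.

Reweight to the known contact mode distribution:
  web: 0.19 × 50.8 = 9.652
  app: 0.07 × 57 = 3.99
  landline: 0.08 × 24.7 = 1.976
  mail: 0.19 × 72.4 = 13.756
  mobile: 0.47 × 37.5 = 17.625
Post-stratified estimate = 46.999 → 47.0%.

47.0%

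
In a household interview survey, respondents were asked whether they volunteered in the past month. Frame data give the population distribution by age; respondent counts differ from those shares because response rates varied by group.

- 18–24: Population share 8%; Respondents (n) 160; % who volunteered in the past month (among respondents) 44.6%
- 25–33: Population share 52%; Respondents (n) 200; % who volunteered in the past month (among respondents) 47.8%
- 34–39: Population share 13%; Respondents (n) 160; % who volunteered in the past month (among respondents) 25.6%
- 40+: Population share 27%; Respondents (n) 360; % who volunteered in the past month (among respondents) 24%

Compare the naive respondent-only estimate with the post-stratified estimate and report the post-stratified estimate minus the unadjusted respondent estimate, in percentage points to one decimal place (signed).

Unadjusted (pooled respondent) estimate weights by respondent counts:
  (160/880)×44.6 + (200/880)×47.8 + (160/880)×25.6 + (360/880)×24 = 33.4455%
Post-stratifying to population shares instead:
  0.08×44.6 + 0.52×47.8 + 0.13×25.6 + 0.27×24 = 38.232%
Difference = 38.232 − 33.4455 = 4.7865 pp.

+4.8 percentage points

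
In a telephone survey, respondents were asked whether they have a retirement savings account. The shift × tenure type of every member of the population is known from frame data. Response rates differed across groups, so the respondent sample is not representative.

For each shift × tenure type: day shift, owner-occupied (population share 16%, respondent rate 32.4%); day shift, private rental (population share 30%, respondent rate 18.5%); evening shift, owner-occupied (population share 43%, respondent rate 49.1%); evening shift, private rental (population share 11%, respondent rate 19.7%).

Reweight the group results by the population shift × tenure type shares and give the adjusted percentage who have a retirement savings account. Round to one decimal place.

Each cell contributes population-share × respondent value:
  day shift, owner-occupied: 0.16 × 32.4 = 5.184
  day shift, private rental: 0.3 × 18.5 = 5.55
  evening shift, owner-occupied: 0.43 × 49.1 = 21.113
  evening shift, private rental: 0.11 × 19.7 = 2.167
Post-stratified estimate = 34.014 → 34.0%.

34.0%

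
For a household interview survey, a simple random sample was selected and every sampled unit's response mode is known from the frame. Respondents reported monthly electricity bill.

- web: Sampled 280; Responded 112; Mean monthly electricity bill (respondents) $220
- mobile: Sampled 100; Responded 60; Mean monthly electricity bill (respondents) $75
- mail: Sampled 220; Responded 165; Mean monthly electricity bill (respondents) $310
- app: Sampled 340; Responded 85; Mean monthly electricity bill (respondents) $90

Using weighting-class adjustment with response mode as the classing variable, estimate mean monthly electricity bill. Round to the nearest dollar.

Response rates by class: web 112/280 = 40%, mobile 60/100 = 60%, mail 165/220 = 75%, app 85/340 = 25%.
Each respondent's weight = sampled/responded in their class; summing within a class gives n_sampled, so:
  web: 280 × 220 = 61,600
  mobile: 100 × 75 = 7500
  mail: 220 × 310 = 68,200
  app: 340 × 90 = 30,600
Adjusted estimate = 167,900 / 940 = 178.617 → $179.

$179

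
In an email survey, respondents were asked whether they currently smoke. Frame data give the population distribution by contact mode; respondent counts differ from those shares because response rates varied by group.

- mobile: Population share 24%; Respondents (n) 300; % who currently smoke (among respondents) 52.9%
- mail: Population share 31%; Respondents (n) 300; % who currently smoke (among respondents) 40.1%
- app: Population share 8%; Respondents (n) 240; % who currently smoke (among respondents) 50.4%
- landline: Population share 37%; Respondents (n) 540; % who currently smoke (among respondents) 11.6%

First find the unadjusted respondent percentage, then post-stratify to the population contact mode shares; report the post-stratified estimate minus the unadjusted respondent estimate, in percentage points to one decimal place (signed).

Unadjusted (pooled respondent) estimate weights by respondent counts:
  (300/1380)×52.9 + (300/1380)×40.1 + (240/1380)×50.4 + (540/1380)×11.6 = 33.5217%
Post-stratifying to population shares instead:
  0.24×52.9 + 0.31×40.1 + 0.08×50.4 + 0.37×11.6 = 33.451%
Difference = 33.451 − 33.5217 = -0.0707 pp.

-0.1 percentage points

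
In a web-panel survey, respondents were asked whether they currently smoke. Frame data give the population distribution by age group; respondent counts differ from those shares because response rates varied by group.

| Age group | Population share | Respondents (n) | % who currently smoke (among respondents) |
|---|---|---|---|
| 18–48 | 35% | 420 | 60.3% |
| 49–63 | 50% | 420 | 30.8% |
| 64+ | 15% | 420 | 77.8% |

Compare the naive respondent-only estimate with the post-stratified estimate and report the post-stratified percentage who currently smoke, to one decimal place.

48.2%

Naive respondent-only estimate (weights = respondent counts):
  (420/1260)×60.3 + (420/1260)×30.8 + (420/1260)×77.8 = 56.3%
Post-stratifying to population shares instead:
  0.35×60.3 + 0.5×30.8 + 0.15×77.8 = 48.175%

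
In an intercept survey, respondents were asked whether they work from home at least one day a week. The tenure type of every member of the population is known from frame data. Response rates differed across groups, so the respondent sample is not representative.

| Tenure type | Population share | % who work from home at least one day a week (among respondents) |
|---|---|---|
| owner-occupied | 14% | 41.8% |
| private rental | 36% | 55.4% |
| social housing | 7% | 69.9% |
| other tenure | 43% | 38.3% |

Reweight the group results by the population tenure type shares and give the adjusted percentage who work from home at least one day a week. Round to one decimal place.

Reweight to the known tenure type distribution:
  owner-occupied: 0.14 × 41.8 = 5.852
  private rental: 0.36 × 55.4 = 19.944
  social housing: 0.07 × 69.9 = 4.893
  other tenure: 0.43 × 38.3 = 16.469
Post-stratified estimate = 47.158 → 47.2%.

47.2%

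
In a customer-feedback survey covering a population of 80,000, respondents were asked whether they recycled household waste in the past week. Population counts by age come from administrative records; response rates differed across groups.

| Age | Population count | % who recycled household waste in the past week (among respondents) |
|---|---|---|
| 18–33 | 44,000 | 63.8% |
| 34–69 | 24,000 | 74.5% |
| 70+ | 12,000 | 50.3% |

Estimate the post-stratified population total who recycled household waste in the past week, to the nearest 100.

Each cell contributes its population count × the respondent rate:
  18–33: 44,000 × 63.8% = 28,072
  34–69: 24,000 × 74.5% = 17,880
  70+: 12,000 × 50.3% = 6036
Estimated total = 51,988 → 52,000.

52,000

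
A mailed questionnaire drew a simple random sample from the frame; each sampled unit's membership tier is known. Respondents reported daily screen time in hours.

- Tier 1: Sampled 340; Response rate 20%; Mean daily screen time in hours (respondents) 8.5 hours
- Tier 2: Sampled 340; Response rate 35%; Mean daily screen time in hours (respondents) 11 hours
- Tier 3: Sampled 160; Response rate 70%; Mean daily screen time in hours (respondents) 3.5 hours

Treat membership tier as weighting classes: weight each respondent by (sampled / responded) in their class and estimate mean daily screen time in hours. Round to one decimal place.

8.6

Each respondent's weight = sampled/responded in their class; summing within a class gives n_sampled, so:
  Tier 1: 340 × 8.5 = 2890
  Tier 2: 340 × 11 = 3740
  Tier 3: 160 × 3.5 = 560
Adjusted estimate = 7190 / 840 = 8.55952 → 8.6.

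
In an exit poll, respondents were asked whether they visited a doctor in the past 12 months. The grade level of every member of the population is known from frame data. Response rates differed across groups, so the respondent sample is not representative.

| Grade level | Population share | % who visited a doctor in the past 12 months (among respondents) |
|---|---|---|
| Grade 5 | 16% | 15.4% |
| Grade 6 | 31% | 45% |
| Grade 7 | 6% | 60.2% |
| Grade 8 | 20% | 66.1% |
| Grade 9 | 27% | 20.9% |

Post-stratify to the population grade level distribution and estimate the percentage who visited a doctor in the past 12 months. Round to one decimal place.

Each cell contributes population-share × respondent value:
  Grade 5: 0.16 × 15.4 = 2.464
  Grade 6: 0.31 × 45 = 13.95
  Grade 7: 0.06 × 60.2 = 3.612
  Grade 8: 0.2 × 66.1 = 13.22
  Grade 9: 0.27 × 20.9 = 5.643
Post-stratified estimate = 38.889 → 38.9%.

38.9%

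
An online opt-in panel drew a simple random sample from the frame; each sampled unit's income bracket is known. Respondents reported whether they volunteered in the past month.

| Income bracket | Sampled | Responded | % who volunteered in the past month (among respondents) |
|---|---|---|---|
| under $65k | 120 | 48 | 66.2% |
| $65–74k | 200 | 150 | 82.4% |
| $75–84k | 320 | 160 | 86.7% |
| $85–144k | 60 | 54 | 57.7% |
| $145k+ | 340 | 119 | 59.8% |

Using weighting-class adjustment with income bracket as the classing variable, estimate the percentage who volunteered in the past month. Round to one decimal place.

Class response rates: under $65k 48/120 = 40%, $65–74k 150/200 = 75%, $75–84k 160/320 = 50%, $85–144k 54/60 = 90%, $145k+ 119/340 = 35%.
Weighting each respondent by the inverse class response rate inflates each class back to its sampled size, so the class weight is n_sampled:
  under $65k: 120 × 66.2 = 7944
  $65–74k: 200 × 82.4 = 16,480
  $75–84k: 320 × 86.7 = 27,744
  $85–144k: 60 × 57.7 = 3462
  $145k+: 340 × 59.8 = 20,332
Adjusted estimate = 75,962 / 1,040 = 73.0404 → 73.0%.

73.0%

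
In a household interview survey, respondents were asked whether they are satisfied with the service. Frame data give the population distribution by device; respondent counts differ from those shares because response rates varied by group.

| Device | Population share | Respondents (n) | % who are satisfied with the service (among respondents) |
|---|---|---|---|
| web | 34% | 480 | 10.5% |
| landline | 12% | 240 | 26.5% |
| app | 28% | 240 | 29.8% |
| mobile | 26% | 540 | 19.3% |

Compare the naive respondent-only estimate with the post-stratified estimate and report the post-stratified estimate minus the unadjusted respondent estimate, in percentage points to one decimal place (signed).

Naive respondent-only estimate (weights = respondent counts):
  (480/1500)×10.5 + (240/1500)×26.5 + (240/1500)×29.8 + (540/1500)×19.3 = 19.316%
Reweighting by population device shares:
  0.34×10.5 + 0.12×26.5 + 0.28×29.8 + 0.26×19.3 = 20.112%
Difference = 20.112 − 19.316 = 0.796 pp.

+0.8 percentage points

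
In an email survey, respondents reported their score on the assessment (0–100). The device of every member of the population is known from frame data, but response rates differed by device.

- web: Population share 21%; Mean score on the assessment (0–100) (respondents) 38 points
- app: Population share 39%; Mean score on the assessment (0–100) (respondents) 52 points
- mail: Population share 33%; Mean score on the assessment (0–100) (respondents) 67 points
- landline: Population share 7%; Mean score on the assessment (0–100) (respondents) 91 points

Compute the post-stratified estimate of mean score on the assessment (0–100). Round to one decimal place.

56.7

Post-stratification weights by population share, not respondent share:
  web: 0.21 × 38 = 7.98
  app: 0.39 × 52 = 20.28
  mail: 0.33 × 67 = 22.11
  landline: 0.07 × 91 = 6.37
Post-stratified estimate = 56.74 → 56.7.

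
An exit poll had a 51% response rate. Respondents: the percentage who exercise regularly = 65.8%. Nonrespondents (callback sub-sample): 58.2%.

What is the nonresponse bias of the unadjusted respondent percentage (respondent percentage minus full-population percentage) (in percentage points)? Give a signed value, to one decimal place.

Nonresponse fraction = 1 − 0.51 = 0.49.
Bias = (nonresponse fraction) × (respondent percentage − nonrespondent percentage)
     = 0.49 × (65.8 − 58.2) = 0.49 × 7.6 = 3.724.

+3.7 percentage points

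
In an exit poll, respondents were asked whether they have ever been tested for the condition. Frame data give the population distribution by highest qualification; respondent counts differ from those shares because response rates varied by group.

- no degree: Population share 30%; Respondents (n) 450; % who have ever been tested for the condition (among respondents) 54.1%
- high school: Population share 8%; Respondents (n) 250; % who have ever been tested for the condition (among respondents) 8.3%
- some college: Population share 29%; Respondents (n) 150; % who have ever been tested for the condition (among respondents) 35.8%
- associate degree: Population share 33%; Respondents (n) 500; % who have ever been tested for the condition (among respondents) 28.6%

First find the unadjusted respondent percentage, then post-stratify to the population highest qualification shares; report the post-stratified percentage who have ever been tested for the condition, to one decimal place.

36.7%

Unadjusted (pooled respondent) estimate weights by respondent counts:
  (450/1350)×54.1 + (250/1350)×8.3 + (150/1350)×35.8 + (500/1350)×28.6 = 34.1407%
Post-stratifying to population shares instead:
  0.3×54.1 + 0.08×8.3 + 0.29×35.8 + 0.33×28.6 = 36.714%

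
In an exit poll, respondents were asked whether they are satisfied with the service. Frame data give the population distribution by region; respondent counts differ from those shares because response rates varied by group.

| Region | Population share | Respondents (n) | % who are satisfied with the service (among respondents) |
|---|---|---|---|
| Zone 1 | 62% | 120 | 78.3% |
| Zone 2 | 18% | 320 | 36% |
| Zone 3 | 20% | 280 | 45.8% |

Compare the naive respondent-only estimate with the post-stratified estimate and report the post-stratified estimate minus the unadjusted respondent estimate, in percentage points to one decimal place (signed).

+17.3 percentage points

Naive respondent-only estimate (weights = respondent counts):
  (120/720)×78.3 + (320/720)×36 + (280/720)×45.8 = 46.8611%
Reweighting by population region shares:
  0.62×78.3 + 0.18×36 + 0.2×45.8 = 64.186%
Difference = 64.186 − 46.8611 = 17.3249 pp.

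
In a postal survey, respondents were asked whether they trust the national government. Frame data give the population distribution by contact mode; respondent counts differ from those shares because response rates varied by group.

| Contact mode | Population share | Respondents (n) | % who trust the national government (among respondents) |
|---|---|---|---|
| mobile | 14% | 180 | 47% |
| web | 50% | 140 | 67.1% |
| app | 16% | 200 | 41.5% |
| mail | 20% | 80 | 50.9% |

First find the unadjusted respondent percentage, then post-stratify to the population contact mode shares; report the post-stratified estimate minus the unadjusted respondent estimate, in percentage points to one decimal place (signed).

+6.6 percentage points

Unadjusted (pooled respondent) estimate weights by respondent counts:
  (180/600)×47 + (140/600)×67.1 + (200/600)×41.5 + (80/600)×50.9 = 50.3767%
Post-stratified estimate weights by population shares:
  0.14×47 + 0.5×67.1 + 0.16×41.5 + 0.2×50.9 = 56.95%
Difference = 56.95 − 50.3767 = 6.5733 pp.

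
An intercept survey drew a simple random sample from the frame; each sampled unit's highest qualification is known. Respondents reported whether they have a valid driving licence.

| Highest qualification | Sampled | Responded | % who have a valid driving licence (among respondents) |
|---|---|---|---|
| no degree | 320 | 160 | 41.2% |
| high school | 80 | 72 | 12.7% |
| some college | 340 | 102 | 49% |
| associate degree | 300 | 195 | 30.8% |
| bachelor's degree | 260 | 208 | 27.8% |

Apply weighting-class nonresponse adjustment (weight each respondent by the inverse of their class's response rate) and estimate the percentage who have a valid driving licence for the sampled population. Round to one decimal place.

36.4%

Class response rates: no degree 160/320 = 50%, high school 72/80 = 90%, some college 102/340 = 30%, associate degree 195/300 = 65%, bachelor's degree 208/260 = 80%.
Inverse-response-rate weighting restores each class to its sampled count, so class totals weight by n_sampled:
  no degree: 320 × 41.2 = 13,184
  high school: 80 × 12.7 = 1016
  some college: 340 × 49 = 16,660
  associate degree: 300 × 30.8 = 9240
  bachelor's degree: 260 × 27.8 = 7228
Adjusted estimate = 47,328 / 1,300 = 36.4062 → 36.4%.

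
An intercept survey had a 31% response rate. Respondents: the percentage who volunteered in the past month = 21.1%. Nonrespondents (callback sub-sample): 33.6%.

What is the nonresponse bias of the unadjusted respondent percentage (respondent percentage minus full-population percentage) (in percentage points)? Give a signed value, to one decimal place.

-8.6 percentage points

Nonresponse fraction = 1 − 0.31 = 0.69.
Bias = (nonresponse fraction) × (respondent percentage − nonrespondent percentage)
     = 0.69 × (21.1 − 33.6) = 0.69 × -12.5 = -8.625.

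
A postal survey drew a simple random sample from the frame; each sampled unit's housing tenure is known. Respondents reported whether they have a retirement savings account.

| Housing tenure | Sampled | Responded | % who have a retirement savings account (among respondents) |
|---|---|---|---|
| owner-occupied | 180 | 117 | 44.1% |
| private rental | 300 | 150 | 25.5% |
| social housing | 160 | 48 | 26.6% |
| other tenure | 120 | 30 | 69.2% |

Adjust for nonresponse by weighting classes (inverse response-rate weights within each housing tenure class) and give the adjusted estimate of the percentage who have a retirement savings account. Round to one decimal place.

37.0%

Response rates by class: owner-occupied 117/180 = 65%, private rental 150/300 = 50%, social housing 48/160 = 30%, other tenure 30/120 = 25%.
Each respondent's weight = sampled/responded in their class; summing within a class gives n_sampled, so:
  owner-occupied: 180 × 44.1 = 7938
  private rental: 300 × 25.5 = 7650
  social housing: 160 × 26.6 = 4256
  other tenure: 120 × 69.2 = 8304
Adjusted estimate = 28,148 / 760 = 37.0368 → 37.0%.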